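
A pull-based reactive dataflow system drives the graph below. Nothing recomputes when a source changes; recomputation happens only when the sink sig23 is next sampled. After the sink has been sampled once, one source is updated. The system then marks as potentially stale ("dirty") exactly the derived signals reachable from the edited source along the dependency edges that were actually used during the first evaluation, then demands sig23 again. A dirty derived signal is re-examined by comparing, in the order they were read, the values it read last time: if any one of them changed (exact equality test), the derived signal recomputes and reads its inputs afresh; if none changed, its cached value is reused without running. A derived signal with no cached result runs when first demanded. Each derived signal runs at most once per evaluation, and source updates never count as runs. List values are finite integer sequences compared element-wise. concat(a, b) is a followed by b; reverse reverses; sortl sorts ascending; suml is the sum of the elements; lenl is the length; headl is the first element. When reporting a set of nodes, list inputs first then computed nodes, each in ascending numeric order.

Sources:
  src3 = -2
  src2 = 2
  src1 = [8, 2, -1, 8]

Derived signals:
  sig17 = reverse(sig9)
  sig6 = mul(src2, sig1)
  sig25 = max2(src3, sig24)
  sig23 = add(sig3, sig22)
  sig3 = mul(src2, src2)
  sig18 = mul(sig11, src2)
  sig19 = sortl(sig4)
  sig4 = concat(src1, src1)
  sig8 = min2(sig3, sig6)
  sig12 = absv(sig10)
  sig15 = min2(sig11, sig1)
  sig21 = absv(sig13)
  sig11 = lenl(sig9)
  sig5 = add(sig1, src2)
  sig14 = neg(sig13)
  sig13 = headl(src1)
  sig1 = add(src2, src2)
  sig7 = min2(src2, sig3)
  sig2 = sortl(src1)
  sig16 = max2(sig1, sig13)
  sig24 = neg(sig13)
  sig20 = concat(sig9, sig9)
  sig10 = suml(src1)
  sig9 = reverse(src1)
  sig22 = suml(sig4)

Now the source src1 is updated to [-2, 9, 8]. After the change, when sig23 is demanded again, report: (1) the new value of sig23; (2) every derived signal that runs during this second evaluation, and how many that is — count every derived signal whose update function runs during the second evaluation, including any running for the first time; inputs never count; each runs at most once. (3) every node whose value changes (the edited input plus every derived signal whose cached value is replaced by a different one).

New value of sig23: 34.
Derived signals that run: sig4, sig22, sig23 — 3 in total.
Values that change: src1, sig4, sig22, sig23.

First evaluation (everything demanded from the output):
  sig3 = mul(2, 2) = 4
  sig4 = concat([8, 2, -1, 8], [8, 2, -1, 8]) = [8, 2, -1, 8, 8, 2, -1, 8]
  sig22 = suml([8, 2, -1, 8, 8, 2, -1, 8]) = 34
  sig23 = add(4, 34) = 38

Propagation after the edit:
  sig4: runs — src1 [8, 2, -1, 8]->[-2, 9, 8]; src1 [8, 2, -1, 8]->[-2, 9, 8]; result [-2, 9, 8, -2, 9, 8].
  sig22: runs — sig4 [8, 2, -1, 8, 8, 2, -1, 8]->[-2, 9, 8, -2, 9, 8]; result 30.
  sig23: runs — sig22 34->30; result 34.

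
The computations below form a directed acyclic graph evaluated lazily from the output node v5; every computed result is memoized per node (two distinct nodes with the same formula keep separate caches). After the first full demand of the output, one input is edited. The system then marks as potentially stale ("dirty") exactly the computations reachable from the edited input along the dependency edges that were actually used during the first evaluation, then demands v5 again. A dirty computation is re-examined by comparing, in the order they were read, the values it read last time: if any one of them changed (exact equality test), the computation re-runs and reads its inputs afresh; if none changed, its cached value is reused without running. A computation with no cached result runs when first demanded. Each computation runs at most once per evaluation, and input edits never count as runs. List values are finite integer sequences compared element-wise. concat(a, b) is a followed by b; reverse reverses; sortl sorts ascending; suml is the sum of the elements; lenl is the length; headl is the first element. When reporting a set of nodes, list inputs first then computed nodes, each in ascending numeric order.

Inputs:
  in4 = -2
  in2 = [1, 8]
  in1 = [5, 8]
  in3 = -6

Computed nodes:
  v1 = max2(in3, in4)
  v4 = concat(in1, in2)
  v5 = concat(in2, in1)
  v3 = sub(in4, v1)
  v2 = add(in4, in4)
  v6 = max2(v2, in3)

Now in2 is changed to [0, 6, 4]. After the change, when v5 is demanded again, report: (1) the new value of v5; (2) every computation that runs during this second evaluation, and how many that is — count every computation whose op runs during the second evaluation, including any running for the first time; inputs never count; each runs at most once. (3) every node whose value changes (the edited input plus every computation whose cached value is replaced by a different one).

Demanding v5 again yields [0, 6, 4, 5, 8].
1 computations run: v5.
The nodes whose values change: in2, v5.

First demand of the output computes:
  v5 = concat([1, 8], [5, 8]) = [1, 8, 5, 8]

After the edit, cleaning proceeds:
  v5: a read changed (in2 [1, 8]->[0, 6, 4]) — executes, giving [0, 6, 4, 5, 8].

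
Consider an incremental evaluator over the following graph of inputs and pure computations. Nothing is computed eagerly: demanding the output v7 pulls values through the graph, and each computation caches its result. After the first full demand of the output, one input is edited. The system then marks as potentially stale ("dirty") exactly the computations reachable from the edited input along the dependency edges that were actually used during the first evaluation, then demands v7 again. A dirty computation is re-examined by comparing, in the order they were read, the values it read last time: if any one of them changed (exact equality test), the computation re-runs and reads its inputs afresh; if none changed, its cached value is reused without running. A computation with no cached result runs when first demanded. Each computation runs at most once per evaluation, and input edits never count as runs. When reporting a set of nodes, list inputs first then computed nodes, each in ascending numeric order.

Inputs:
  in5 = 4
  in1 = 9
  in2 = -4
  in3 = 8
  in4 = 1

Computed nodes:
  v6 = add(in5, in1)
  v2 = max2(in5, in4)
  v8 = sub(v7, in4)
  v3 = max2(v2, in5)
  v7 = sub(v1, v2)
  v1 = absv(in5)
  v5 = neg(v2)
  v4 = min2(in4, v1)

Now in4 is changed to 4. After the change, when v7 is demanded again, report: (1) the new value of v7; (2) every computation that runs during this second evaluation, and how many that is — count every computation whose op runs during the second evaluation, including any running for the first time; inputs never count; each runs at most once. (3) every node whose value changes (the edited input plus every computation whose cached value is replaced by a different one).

Initial pass — values computed on the first demand:
  v1 = absv(4) = 4
  v2 = max2(4, 1) = 4
  v7 = sub(4, 4) = 0

Second demand — change propagation:
  v2: re-runs because in4 1->4; new result 4 (unchanged).
  v7: re-examined; everything it read last time is the same (v1 unchanged, v2 unchanged) — cache 0 kept, no run.

The important point: v2 recomputes to an identical value, and the output ends up unchanged.

v7 now evaluates to 0.
Run set: v2 (1 run).
Changed values: in4.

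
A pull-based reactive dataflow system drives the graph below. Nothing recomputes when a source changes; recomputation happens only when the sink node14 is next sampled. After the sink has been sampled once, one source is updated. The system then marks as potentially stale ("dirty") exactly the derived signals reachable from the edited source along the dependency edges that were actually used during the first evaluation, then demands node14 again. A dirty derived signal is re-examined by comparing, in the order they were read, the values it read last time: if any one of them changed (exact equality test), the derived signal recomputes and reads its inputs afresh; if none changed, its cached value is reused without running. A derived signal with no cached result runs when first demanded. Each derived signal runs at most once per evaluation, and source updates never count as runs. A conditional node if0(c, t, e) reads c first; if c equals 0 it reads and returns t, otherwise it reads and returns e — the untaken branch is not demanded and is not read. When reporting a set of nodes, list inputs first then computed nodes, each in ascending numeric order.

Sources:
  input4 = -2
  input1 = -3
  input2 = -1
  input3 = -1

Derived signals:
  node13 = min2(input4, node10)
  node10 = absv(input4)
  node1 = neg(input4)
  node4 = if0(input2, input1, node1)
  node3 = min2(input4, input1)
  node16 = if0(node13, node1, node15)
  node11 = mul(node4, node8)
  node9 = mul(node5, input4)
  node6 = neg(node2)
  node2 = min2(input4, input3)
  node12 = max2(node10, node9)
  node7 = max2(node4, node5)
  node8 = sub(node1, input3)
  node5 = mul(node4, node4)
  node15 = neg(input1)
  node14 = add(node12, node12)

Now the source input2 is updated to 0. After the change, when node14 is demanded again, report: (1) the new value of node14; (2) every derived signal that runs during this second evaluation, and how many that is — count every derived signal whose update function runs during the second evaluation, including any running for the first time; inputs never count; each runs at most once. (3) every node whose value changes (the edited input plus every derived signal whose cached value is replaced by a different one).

First evaluation (everything demanded from the output):
  node1 = neg(-2) = 2
  node4 = if0(input2=-1 -> else branch node1) = 2
  node5 = mul(2, 2) = 4
  node9 = mul(4, -2) = -8
  node10 = absv(-2) = 2
  node12 = max2(2, -8) = 2
  node14 = add(2, 2) = 4

Propagation after the edit:
  node4: runs — input2 -1->0; result -3.
  node5: runs — node4 2->-3; node4 2->-3; result 9.
  node9: runs — node5 4->9; result -18.
  node12: runs — node9 -8->-18; result 2 (same value as before).
  node14: checked — values it read are unchanged (node12 unchanged, node12 unchanged); reused cached 4 without running.

Key observation: the change is absorbed at node12 — it re-runs but produces the same value, and the output's value is unchanged.

New value of node14: 4.
Derived signals that run: node4, node5, node9, node12 — 4 in total.
Values that change: input2, node4, node5, node9.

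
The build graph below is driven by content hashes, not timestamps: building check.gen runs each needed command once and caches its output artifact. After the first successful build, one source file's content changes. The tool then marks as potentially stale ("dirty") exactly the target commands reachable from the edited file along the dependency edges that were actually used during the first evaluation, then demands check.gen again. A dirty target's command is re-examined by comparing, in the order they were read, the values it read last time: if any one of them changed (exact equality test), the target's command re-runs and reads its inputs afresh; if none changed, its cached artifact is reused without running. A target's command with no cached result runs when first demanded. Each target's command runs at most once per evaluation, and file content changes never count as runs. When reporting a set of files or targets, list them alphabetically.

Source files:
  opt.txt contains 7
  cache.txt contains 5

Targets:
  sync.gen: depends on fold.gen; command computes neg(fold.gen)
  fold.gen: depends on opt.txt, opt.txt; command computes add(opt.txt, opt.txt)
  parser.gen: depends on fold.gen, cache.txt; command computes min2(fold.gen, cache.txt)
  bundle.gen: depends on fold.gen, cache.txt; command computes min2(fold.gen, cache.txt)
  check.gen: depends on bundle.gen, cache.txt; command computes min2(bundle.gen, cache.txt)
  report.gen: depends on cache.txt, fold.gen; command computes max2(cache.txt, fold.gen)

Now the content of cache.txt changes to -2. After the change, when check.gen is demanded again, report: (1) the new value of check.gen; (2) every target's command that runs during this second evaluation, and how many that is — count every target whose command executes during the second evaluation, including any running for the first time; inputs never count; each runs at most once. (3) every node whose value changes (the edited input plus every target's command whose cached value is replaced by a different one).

Initial pass — values computed on the first demand:
  fold.gen = add(7, 7) = 14
  bundle.gen = min2(14, 5) = 5
  check.gen = min2(5, 5) = 5

Second demand — change propagation:
  bundle.gen: re-runs because cache.txt 5->-2; new result -2.
  check.gen: re-runs because bundle.gen 5->-2; cache.txt 5->-2; new result -2.

check.gen now evaluates to -2.
Run set: bundle.gen, check.gen (2 run).
Changed values: bundle.gen, cache.txt, check.gen.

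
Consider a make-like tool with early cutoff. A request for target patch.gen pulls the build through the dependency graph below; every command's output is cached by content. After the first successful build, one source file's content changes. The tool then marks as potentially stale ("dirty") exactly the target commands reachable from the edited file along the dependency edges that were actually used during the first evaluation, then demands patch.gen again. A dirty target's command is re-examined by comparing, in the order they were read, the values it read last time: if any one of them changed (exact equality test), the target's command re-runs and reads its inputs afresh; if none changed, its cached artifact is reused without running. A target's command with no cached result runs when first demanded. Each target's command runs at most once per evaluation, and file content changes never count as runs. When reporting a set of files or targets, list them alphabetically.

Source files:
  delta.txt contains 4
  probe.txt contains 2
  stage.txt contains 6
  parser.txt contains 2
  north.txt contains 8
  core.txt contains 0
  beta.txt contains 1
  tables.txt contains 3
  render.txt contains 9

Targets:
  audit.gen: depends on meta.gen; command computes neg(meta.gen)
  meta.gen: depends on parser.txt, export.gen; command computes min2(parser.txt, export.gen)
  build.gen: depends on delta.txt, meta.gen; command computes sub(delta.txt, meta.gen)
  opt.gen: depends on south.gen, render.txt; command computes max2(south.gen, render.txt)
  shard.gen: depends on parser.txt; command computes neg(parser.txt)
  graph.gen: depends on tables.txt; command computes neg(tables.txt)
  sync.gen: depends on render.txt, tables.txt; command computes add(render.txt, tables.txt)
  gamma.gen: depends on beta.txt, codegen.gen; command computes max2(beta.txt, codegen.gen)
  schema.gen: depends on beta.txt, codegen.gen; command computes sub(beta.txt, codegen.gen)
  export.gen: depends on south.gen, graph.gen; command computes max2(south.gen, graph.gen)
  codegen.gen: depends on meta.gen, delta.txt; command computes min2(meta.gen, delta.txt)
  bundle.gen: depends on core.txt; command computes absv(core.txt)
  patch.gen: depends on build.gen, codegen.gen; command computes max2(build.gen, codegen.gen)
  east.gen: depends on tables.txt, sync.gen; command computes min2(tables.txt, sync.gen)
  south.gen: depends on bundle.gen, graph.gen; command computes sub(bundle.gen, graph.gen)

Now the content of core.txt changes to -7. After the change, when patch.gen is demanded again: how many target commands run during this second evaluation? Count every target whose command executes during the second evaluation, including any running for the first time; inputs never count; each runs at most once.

First demand of the output computes:
  bundle.gen = absv(0) = 0
  graph.gen = neg(3) = -3
  south.gen = sub(0, -3) = 3
  export.gen = max2(3, -3) = 3
  meta.gen = min2(2, 3) = 2
  build.gen = sub(4, 2) = 2
  codegen.gen = min2(2, 4) = 2
  patch.gen = max2(2, 2) = 2

After the edit, cleaning proceeds:
  bundle.gen: a read changed (core.txt 0->-7) — executes, giving 7.
  south.gen: a read changed (bundle.gen 0->7) — executes, giving 10.
  export.gen: a read changed (south.gen 3->10) — executes, giving 10.
  meta.gen: a read changed (export.gen 3->10) — executes, giving 2 — identical to its old value.
  build.gen: dirty, but its reads are unchanged (delta.txt unchanged, meta.gen unchanged); cached 2 stands.
  codegen.gen: dirty, but its reads are unchanged (meta.gen unchanged, delta.txt unchanged); cached 2 stands.
  patch.gen: dirty, but its reads are unchanged (build.gen unchanged, codegen.gen unchanged); cached 2 stands.

Note the absorption at meta.gen: it re-runs yet its value is the same, leaving the output's value untouched.

4 target commands run: bundle.gen, export.gen, meta.gen, south.gen.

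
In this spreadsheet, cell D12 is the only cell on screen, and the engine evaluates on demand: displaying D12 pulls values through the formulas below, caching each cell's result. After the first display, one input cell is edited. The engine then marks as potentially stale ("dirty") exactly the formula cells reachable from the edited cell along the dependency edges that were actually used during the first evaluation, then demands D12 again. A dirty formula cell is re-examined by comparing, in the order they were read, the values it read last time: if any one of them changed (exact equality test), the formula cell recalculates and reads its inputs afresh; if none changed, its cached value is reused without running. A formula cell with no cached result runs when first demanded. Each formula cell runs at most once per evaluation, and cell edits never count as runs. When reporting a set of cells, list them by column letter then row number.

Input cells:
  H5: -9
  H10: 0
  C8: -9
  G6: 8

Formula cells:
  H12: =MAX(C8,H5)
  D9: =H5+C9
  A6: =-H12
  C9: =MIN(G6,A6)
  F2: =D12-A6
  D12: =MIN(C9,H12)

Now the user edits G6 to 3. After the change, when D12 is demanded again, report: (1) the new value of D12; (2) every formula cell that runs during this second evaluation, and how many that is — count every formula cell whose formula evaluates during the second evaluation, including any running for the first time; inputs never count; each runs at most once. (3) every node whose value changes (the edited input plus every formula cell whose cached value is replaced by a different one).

D12 now evaluates to -9.
Run set: C9, D12 (2 run).
Changed values: C9, G6.

Initial pass — values computed on the first demand:
  H12 = MAX(-9, -9) = -9
  A6 = -(-9) = 9
  C9 = MIN(8, 9) = 8
  D12 = MIN(8, -9) = -9

Second demand — change propagation:
  C9: re-runs because G6 8->3; new result 3.
  D12: re-runs because C9 8->3; new result -9 (unchanged).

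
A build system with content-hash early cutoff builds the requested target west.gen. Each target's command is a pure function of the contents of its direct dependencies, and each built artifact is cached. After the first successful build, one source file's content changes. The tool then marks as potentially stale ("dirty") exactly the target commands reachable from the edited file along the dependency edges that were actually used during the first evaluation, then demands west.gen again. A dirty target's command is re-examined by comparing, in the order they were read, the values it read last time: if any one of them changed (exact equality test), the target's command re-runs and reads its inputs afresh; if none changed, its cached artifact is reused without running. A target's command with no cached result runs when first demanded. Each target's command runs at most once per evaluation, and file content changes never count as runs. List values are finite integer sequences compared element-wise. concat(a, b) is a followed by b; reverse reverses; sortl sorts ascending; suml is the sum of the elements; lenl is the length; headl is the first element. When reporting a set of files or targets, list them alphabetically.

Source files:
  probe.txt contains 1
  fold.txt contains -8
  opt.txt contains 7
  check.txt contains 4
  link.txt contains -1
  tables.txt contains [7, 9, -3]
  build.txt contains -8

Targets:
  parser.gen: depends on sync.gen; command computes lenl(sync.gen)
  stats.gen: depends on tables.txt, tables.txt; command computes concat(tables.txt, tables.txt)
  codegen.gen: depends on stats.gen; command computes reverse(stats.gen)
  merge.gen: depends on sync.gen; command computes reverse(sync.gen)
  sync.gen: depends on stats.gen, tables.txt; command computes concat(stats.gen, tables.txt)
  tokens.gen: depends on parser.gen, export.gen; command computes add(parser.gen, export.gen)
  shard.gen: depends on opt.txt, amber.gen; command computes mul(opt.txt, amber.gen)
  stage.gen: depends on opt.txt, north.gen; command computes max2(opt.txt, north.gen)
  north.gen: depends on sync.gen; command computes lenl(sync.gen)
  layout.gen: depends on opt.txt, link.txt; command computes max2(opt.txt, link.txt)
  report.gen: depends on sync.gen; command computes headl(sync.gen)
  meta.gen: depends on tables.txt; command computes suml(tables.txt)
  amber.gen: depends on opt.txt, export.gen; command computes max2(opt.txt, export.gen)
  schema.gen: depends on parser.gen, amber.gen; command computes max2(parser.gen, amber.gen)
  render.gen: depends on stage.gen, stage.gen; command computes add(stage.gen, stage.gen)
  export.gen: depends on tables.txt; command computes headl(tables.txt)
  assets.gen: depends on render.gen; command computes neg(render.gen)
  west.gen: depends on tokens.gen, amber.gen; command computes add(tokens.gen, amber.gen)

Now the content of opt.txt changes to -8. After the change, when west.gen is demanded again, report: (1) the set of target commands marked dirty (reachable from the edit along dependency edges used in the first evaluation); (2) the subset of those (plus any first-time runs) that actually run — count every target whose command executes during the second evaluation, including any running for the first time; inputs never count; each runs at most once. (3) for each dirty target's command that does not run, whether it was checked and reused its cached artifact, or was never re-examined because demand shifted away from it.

First evaluation (everything demanded from the output):
  export.gen = headl([7, 9, -3]) = 7
  amber.gen = max2(7, 7) = 7
  stats.gen = concat([7, 9, -3], [7, 9, -3]) = [7, 9, -3, 7, 9, -3]
  sync.gen = concat([7, 9, -3, 7, 9, -3], [7, 9, -3]) = [7, 9, -3, 7, 9, -3, 7, 9, -3]
  parser.gen = lenl([7, 9, -3, 7, 9, -3, 7, 9, -3]) = 9
  tokens.gen = add(9, 7) = 16
  west.gen = add(16, 7) = 23

Propagation after the edit:
  amber.gen: runs — opt.txt 7->-8; result 7 (same value as before).
  west.gen: checked — values it read are unchanged (tokens.gen unchanged, amber.gen unchanged); reused cached 23 without running.

Key observation: the change is absorbed at amber.gen — it re-runs but produces the same value, and the output's value is unchanged.

Marked dirty: amber.gen, west.gen.
Target commands that run: amber.gen — 1 in total.
Checked but reused from cache: west.gen.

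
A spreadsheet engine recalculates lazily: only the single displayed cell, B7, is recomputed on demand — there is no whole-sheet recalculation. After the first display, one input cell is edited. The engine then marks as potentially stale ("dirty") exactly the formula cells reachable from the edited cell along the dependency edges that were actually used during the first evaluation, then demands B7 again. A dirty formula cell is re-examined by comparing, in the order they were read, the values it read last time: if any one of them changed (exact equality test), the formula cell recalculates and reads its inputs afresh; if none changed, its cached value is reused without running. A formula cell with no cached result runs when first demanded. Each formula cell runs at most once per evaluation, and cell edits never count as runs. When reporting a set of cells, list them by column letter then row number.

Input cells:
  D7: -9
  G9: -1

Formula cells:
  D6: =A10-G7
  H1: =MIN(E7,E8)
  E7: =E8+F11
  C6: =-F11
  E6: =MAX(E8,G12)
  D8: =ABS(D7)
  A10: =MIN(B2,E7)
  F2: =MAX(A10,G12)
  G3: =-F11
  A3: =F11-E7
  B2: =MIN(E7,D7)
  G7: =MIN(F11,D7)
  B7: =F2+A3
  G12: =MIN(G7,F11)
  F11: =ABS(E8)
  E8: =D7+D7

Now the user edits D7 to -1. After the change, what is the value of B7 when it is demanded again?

First evaluation (everything demanded from the output):
  E8 = -9 + -9 = -18
  F11 = ABS(-18) = 18
  E7 = -18 + 18 = 0
  A3 = 18 - 0 = 18
  B2 = MIN(0, -9) = -9
  A10 = MIN(-9, 0) = -9
  G7 = MIN(18, -9) = -9
  G12 = MIN(-9, 18) = -9
  F2 = MAX(-9, -9) = -9
  B7 = -9 + 18 = 9

Propagation after the edit:
  E8: runs — D7 -9->-1; D7 -9->-1; result -2.
  F11: runs — E8 -18->-2; result 2.
  E7: runs — E8 -18->-2; F11 18->2; result 0 (same value as before).
  A3: runs — F11 18->2; result 2.
  B2: runs — D7 -9->-1; result -1.
  A10: runs — B2 -9->-1; result -1.
  G7: runs — F11 18->2; D7 -9->-1; result -1.
  G12: runs — G7 -9->-1; F11 18->2; result -1.
  F2: runs — A10 -9->-1; G12 -9->-1; result -1.
  B7: runs — F2 -9->-1; A3 18->2; result 1.

New value of B7: 1.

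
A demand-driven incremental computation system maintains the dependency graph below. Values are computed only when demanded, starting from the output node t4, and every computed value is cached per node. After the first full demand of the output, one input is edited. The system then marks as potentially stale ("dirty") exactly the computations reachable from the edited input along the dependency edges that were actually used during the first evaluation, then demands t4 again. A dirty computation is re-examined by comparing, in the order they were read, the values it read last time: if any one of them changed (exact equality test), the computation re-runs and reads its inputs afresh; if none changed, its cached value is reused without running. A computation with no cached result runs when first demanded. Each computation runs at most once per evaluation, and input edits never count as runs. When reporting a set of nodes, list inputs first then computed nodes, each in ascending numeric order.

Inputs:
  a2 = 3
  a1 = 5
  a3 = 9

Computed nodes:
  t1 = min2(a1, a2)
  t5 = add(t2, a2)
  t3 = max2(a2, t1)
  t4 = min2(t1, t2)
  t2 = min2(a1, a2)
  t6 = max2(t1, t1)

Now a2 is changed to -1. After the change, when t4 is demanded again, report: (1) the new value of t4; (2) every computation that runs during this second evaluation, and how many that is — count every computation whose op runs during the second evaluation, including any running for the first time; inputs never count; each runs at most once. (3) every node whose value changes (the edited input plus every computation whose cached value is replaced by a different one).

First evaluation (everything demanded from the output):
  t1 = min2(5, 3) = 3
  t2 = min2(5, 3) = 3
  t4 = min2(3, 3) = 3

Propagation after the edit:
  t1: runs — a2 3->-1; result -1.
  t2: runs — a2 3->-1; result -1.
  t4: runs — t1 3->-1; t2 3->-1; result -1.

New value of t4: -1.
Computations that run: t1, t2, t4 — 3 in total.
Values that change: a2, t1, t2, t4.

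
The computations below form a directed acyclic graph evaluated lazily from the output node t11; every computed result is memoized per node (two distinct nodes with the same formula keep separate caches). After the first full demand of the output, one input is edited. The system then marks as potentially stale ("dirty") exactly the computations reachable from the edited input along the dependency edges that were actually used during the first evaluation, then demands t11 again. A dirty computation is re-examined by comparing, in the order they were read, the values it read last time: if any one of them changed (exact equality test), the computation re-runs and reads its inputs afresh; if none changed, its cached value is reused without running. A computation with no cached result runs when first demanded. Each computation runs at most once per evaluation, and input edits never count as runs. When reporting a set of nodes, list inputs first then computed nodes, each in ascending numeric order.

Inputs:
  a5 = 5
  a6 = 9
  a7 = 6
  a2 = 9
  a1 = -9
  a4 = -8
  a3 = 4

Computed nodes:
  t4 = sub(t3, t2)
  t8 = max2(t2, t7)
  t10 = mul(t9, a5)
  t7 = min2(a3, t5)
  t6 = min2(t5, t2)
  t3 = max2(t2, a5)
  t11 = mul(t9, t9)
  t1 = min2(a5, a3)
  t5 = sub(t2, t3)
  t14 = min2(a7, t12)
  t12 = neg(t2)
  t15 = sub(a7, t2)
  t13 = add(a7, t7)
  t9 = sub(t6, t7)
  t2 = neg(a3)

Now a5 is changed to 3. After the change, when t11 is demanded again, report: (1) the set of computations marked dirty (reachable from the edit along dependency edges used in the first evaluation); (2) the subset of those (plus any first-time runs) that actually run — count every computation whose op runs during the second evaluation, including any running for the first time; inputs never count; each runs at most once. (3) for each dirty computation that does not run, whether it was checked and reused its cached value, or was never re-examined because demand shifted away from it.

The edit dirties: t3, t5, t6, t7, t9, t11.
5 computations run: t3, t5, t6, t7, t9.
Cache hits after checking: t11.
Note the absorption at t9: it re-runs yet its value is the same, leaving the output's value untouched.

First demand of the output computes:
  t2 = neg(4) = -4
  t3 = max2(-4, 5) = 5
  t5 = sub(-4, 5) = -9
  t6 = min2(-9, -4) = -9
  t7 = min2(4, -9) = -9
  t9 = sub(-9, -9) = 0
  t11 = mul(0, 0) = 0

After the edit, cleaning proceeds:
  t3: a read changed (a5 5->3) — executes, giving 3.
  t5: a read changed (t3 5->3) — executes, giving -7.
  t6: a read changed (t5 -9->-7) — executes, giving -7.
  t7: a read changed (t5 -9->-7) — executes, giving -7.
  t9: a read changed (t6 -9->-7; t7 -9->-7) — executes, giving 0 — identical to its old value.
  t11: dirty, but its reads are unchanged (t9 unchanged, t9 unchanged); cached 0 stands.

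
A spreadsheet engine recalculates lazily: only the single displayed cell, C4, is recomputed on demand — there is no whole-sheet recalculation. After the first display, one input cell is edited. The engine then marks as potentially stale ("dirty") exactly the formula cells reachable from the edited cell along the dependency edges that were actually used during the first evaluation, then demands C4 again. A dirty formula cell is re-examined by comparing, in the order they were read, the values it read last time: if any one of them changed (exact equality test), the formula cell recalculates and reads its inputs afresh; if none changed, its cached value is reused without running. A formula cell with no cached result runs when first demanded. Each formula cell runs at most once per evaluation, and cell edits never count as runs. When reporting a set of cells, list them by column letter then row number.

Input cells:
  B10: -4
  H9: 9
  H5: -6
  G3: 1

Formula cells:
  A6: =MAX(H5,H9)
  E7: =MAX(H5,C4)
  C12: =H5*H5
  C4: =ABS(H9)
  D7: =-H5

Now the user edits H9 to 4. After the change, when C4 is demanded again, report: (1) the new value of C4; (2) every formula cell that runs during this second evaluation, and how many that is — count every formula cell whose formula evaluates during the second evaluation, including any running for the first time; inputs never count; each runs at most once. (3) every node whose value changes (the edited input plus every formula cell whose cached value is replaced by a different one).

First evaluation (everything demanded from the output):
  C4 = ABS(9) = 9

Propagation after the edit:
  C4: runs — H9 9->4; result 4.

New value of C4: 4.
Formula cells that run: C4 — 1 in total.
Values that change: C4, H9.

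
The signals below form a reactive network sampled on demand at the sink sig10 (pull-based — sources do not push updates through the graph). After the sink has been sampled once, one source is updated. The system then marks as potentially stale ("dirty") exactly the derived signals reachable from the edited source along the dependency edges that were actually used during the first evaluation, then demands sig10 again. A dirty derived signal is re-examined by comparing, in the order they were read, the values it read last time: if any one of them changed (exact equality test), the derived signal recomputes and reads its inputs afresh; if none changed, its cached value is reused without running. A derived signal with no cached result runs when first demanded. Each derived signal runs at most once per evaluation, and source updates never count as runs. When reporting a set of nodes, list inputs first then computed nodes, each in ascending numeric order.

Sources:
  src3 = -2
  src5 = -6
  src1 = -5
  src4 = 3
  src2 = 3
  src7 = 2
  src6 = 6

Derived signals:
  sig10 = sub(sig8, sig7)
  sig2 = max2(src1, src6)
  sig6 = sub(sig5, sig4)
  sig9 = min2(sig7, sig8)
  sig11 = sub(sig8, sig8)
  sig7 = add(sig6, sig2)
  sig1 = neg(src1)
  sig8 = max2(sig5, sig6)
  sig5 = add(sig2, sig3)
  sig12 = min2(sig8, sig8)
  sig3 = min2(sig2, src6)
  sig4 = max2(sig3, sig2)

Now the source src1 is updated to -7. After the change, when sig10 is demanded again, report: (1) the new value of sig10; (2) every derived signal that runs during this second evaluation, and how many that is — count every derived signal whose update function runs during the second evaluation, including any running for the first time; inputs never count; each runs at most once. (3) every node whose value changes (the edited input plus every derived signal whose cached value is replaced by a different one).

sig10 now evaluates to 0.
Run set: sig2 (1 run).
Changed values: src1.
The important point: sig2 recomputes to an identical value, and the output ends up unchanged.

Initial pass — values computed on the first demand:
  sig2 = max2(-5, 6) = 6
  sig3 = min2(6, 6) = 6
  sig4 = max2(6, 6) = 6
  sig5 = add(6, 6) = 12
  sig6 = sub(12, 6) = 6
  sig7 = add(6, 6) = 12
  sig8 = max2(12, 6) = 12
  sig10 = sub(12, 12) = 0

Second demand — change propagation:
  sig2: re-runs because src1 -5->-7; new result 6 (unchanged).
  sig3: re-examined; everything it read last time is the same (sig2 unchanged, src6 unchanged) — cache 6 kept, no run.
  sig4: re-examined; everything it read last time is the same (sig3 unchanged, sig2 unchanged) — cache 6 kept, no run.
  sig5: re-examined; everything it read last time is the same (sig2 unchanged, sig3 unchanged) — cache 12 kept, no run.
  sig6: re-examined; everything it read last time is the same (sig5 unchanged, sig4 unchanged) — cache 6 kept, no run.
  sig7: re-examined; everything it read last time is the same (sig6 unchanged, sig2 unchanged) — cache 12 kept, no run.
  sig8: re-examined; everything it read last time is the same (sig5 unchanged, sig6 unchanged) — cache 12 kept, no run.
  sig10: re-examined; everything it read last time is the same (sig8 unchanged, sig7 unchanged) — cache 0 kept, no run.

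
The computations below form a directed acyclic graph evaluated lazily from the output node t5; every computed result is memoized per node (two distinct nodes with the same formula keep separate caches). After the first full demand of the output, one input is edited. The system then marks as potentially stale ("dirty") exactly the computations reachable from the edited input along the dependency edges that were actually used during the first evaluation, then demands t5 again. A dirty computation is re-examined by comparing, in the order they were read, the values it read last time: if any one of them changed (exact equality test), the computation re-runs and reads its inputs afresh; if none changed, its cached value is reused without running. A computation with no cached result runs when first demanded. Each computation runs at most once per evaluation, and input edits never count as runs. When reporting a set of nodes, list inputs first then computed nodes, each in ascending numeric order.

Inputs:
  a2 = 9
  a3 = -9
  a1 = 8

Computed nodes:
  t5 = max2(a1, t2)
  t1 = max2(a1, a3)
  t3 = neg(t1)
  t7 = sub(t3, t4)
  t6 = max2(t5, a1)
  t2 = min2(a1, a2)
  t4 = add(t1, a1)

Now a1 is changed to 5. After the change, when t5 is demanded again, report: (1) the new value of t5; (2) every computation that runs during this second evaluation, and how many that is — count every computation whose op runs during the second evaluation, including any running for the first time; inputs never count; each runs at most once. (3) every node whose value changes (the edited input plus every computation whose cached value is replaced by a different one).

Demanding t5 again yields 5.
2 computations run: t2, t5.
The nodes whose values change: a1, t2, t5.

First demand of the output computes:
  t2 = min2(8, 9) = 8
  t5 = max2(8, 8) = 8

After the edit, cleaning proceeds:
  t2: a read changed (a1 8->5) — executes, giving 5.
  t5: a read changed (a1 8->5; t2 8->5) — executes, giving 5.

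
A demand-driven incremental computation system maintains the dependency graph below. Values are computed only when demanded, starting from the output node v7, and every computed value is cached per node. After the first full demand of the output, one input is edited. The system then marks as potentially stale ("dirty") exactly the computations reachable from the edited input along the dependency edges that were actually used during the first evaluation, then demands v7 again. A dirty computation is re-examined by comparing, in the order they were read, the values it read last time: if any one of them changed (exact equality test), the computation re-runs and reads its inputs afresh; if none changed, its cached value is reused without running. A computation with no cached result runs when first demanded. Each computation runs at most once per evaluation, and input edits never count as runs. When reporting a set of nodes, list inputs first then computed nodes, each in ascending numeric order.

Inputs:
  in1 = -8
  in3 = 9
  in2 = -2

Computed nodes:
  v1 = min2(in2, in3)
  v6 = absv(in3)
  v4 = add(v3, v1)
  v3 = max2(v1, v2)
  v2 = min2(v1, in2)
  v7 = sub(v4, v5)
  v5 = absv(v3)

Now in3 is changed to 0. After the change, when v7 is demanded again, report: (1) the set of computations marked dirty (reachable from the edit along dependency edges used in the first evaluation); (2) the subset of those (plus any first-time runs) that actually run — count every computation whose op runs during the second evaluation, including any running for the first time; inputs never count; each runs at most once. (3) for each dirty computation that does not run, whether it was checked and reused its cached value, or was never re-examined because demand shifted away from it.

Marked dirty: v1, v2, v3, v4, v5, v7.
Computations that run: v1 — 1 in total.
Checked but reused from cache: v2, v3, v4, v5, v7.
Key observation: the change is absorbed at v1 — it re-runs but produces the same value, and the output's value is unchanged.

First evaluation (everything demanded from the output):
  v1 = min2(-2, 9) = -2
  v2 = min2(-2, -2) = -2
  v3 = max2(-2, -2) = -2
  v4 = add(-2, -2) = -4
  v5 = absv(-2) = 2
  v7 = sub(-4, 2) = -6

Propagation after the edit:
  v1: runs — in3 9->0; result -2 (same value as before).
  v2: checked — values it read are unchanged (v1 unchanged, in2 unchanged); reused cached -2 without running.
  v3: checked — values it read are unchanged (v1 unchanged, v2 unchanged); reused cached -2 without running.
  v4: checked — values it read are unchanged (v3 unchanged, v1 unchanged); reused cached -4 without running.
  v5: checked — values it read are unchanged (v3 unchanged); reused cached 2 without running.
  v7: checked — values it read are unchanged (v4 unchanged, v5 unchanged); reused cached -6 without running.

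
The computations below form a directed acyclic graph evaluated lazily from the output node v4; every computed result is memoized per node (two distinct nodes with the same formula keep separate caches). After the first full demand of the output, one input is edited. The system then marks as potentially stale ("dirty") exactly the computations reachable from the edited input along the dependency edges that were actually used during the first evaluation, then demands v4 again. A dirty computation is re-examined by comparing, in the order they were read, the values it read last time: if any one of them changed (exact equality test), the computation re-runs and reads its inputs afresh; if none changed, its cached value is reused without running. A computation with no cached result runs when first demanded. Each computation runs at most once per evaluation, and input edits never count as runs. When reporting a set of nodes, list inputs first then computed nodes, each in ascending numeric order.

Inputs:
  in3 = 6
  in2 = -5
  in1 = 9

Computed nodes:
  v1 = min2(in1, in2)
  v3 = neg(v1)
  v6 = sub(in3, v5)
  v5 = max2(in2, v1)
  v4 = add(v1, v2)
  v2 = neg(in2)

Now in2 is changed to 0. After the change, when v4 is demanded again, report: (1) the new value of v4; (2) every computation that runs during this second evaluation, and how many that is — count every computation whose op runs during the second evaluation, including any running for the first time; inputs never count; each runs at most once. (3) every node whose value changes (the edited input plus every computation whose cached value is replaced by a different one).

Demanding v4 again yields 0.
3 computations run: v1, v2, v4.
The nodes whose values change: in2, v1, v2.

First demand of the output computes:
  v1 = min2(9, -5) = -5
  v2 = neg(-5) = 5
  v4 = add(-5, 5) = 0

After the edit, cleaning proceeds:
  v1: a read changed (in2 -5->0) — executes, giving 0.
  v2: a read changed (in2 -5->0) — executes, giving 0.
  v4: a read changed (v1 -5->0; v2 5->0) — executes, giving 0 — identical to its old value.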